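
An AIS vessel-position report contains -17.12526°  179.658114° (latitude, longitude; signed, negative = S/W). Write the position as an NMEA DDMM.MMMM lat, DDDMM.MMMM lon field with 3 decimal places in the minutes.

1707.516,S / 17939.487,E

Latitude is negative → S; |value| = 17.125260
Latitude: 17° + 0.125260 × 60 = 17° 7.51560′
Longitude: 179° + 0.658114 × 60 = 179° 39.48684′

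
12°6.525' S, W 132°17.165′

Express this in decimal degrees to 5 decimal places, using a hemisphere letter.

12.10875° S, 132.28608° W

Latitude: 6.525′ = 0.108750°; total 12.108750
Lon: 132 + 17.165/60 = 132.286083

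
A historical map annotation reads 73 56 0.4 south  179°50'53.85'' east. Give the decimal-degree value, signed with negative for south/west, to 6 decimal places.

Lat: 56′ + 0.4″ = 56.00667′; 73 + 56.00667/60 = 73.9334444
S ⇒ negate
Longitude: 179 + 50/60 + 53.85/3600 = 179.8482917
E ⇒ keep positive

-73.933444, 179.848292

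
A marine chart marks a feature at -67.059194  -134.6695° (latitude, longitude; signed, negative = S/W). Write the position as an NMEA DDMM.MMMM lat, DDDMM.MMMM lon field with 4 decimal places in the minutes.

6703.5516,S / 13440.1700,W

Latitude is negative → S; |value| = 67.059194
Latitude: 67° + 0.059194 × 60 = 67° 3.551640′
Longitude is negative → W; |value| = 134.669500
Lon: 134° + 0.669500 × 60 = 134° 40.170000′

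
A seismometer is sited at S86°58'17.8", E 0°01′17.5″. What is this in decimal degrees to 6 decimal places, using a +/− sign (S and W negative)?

Lat: 86° + 58/60 + 17.8/3600 = 86 + 0.966667 + 0.004944 = 86.9716111
S → negative
Longitude: 0 + 1/60 + 17.5/3600 = 0.0215278
E → positive

-86.971611, 0.021528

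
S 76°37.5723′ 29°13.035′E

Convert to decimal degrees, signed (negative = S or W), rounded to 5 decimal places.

Latitude: 76 + 37.5723/60 = 76.626205
S → negative
λ: 29 + 13.035/60 = 29.217250
E ⇒ keep positive

-76.62621, 29.21725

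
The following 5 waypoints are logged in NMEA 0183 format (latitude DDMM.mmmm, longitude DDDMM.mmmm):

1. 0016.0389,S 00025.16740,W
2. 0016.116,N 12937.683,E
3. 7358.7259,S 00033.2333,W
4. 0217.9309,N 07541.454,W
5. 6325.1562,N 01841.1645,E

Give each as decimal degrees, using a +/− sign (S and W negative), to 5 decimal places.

Point 1:
  Lat: split at 2 digits → 00° and 16.0389′; 0 + 16.0389/60 = 0.267315
  hemisphere S, so the sign is −
  Longitude: degrees = first 3 digits = 0, minutes = 25.1674; 0 + 25.1674/60 = 0.419457
  W → negative
Point 2:
  Lat: degrees = first 2 digits = 0, minutes = 16.116; 0 + 16.116/60 = 0.268600
  N ⇒ keep positive
  Lon: degrees = first 3 digits = 129, minutes = 37.683; 129 + 37.683/60 = 129.628050
  E ⇒ keep positive
Point 3:
  Lat: degrees = first 2 digits = 73, minutes = 58.7259; 73 + 58.7259/60 = 73.978765
  S → negative
  λ: split at 3 digits → 000° and 33.2333′; 0 + 33.2333/60 = 0.553888
  hemisphere W, so the sign is −
Point 4:
  φ: split at 2 digits → 02° and 17.9309′; 2 + 17.9309/60 = 2.298848
  N → positive
  Lon: degrees = first 3 digits = 75, minutes = 41.454; 75 + 41.454/60 = 75.690900
  hemisphere W, so the sign is −
Point 5:
  φ: split at 2 digits → 63° and 25.1562′; 63 + 25.1562/60 = 63.419270
  N → positive
  Lon: degrees = first 3 digits = 18, minutes = 41.1645; 18 + 41.1645/60 = 18.686075
  E ⇒ keep positive

1. -0.26732, -0.41946
2. 0.26860, 129.62805
3. -73.97877, -0.55389
4. 2.29885, -75.69090
5. 63.41927, 18.68608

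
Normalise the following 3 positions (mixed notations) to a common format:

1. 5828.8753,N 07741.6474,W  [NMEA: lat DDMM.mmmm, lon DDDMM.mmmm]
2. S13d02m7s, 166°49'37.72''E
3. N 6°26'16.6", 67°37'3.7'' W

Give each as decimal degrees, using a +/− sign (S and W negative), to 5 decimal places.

Point 1:
  Lat: degrees = first 2 digits = 58, minutes = 28.8753; 58 + 28.8753/60 = 58.481255
  N ⇒ keep positive
  Longitude: degrees = first 3 digits = 77, minutes = 41.6474; 77 + 41.6474/60 = 77.694123
  W ⇒ negate
Point 2:
  φ: 13 + 2/60 + 7/3600 = 13.035278
  hemisphere S, so the sign is −
  Lon: 166° + 49/60 + 37.72/3600 = 166 + 0.816667 + 0.010478 = 166.827144
  E ⇒ keep positive
Point 3:
  φ: 6° + 26/60 + 16.6/3600 = 6 + 0.433333 + 0.004611 = 6.437944
  N ⇒ keep positive
  λ: 37′ + 3.7″ = 37.06167′; 67 + 37.06167/60 = 67.617694
  W → negative

1. 58.48126, -77.69412
2. -13.03528, 166.82714
3. 6.43794, -67.61769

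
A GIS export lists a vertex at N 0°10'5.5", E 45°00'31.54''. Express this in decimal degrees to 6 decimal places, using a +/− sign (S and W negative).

0.168194, 45.008761

Lat: 10′ + 5.5″ = 10.09167′; 0 + 10.09167/60 = 0.1681944
N ⇒ keep positive
λ: 45° + 0/60 + 31.54/3600 = 45 + 0.000000 + 0.008761 = 45.0087611
E ⇒ keep positive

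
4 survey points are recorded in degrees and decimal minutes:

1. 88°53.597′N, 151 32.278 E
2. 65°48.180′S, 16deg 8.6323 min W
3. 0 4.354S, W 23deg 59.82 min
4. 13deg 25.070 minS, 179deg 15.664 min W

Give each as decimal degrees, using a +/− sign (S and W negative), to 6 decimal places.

Point 1:
  Latitude: 88 + 53.597/60 = 88.8932833
  N ⇒ keep positive
  Longitude: 151 + 32.278/60 = 151.5379667
  E → positive
Point 2:
  Lat: 48.18′ = 0.803000°; total 65.8030000
  S → negative
  Longitude: 16 + 8.6323/60 = 16.1438717
  hemisphere W, so the sign is −
Point 3:
  φ: 0 + 4.354/60 = 0.0725667
  hemisphere S, so the sign is −
  Lon: 59.82′ = 0.997000°; total 23.9970000
  W ⇒ negate
Point 4:
  Latitude: 25.07′ = 0.417833°; total 13.4178333
  S → negative
  λ: 179 + 15.664/60 = 179.2610667
  hemisphere W, so the sign is −

1. 88.893283, 151.537967
2. -65.803000, -16.143872
3. -0.072567, -23.997000
4. -13.417833, -179.261067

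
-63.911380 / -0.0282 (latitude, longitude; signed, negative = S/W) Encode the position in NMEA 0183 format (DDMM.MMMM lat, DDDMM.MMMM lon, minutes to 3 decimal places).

Latitude is negative → S; |value| = 63.911380
Latitude: minutes = (63.911380 − 63) × 60 = 54.68280
Longitude is negative → W; |value| = 0.028200
λ: 0° + 0.028200 × 60 = 0° 1.69200′

6354.683,S / 00001.692,W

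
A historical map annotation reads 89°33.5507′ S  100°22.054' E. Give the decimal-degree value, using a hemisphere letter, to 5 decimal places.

89.55918° S, 100.36757° E

Latitude: 89 + 33.5507/60 = 89.559178
Lon: 100 + 22.054/60 = 100.367567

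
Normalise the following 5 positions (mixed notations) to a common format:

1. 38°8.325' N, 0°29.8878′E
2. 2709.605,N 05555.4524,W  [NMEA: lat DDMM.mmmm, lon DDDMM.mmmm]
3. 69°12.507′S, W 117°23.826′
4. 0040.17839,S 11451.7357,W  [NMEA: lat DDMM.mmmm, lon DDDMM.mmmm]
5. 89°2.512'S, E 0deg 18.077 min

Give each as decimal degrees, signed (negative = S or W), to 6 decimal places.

1. 38.138750, 0.498130
2. 27.160083, -55.924207
3. -69.208450, -117.397100
4. -0.669640, -114.862262
5. -89.041867, 0.301283

Point 1:
  Latitude: 8.325′ = 0.138750°; total 38.1387500
  N → positive
  Lon: 0 + 29.8878/60 = 0.4981300
  E → positive
Point 2:
  Latitude: degrees = first 2 digits = 27, minutes = 9.605; 27 + 9.605/60 = 27.1600833
  N ⇒ keep positive
  Longitude: degrees = first 3 digits = 55, minutes = 55.4524; 55 + 55.4524/60 = 55.9242067
  hemisphere W, so the sign is −
Point 3:
  Latitude: 69 + 12.507/60 = 69.2084500
  S ⇒ negate
  λ: 117 + 23.826/60 = 117.3971000
  W ⇒ negate
Point 4:
  Lat: degrees = first 2 digits = 0, minutes = 40.17839; 0 + 40.17839/60 = 0.6696398
  S → negative
  λ: split at 3 digits → 114° and 51.7357′; 114 + 51.7357/60 = 114.8622617
  W → negative
Point 5:
  Latitude: 89 + 2.512/60 = 89.0418667
  S → negative
  Lon: 18.077′ = 0.301283°; total 0.3012833
  E → positive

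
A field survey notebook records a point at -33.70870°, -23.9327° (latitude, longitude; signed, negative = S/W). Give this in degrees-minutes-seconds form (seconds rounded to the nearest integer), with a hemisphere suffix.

Latitude is negative → S; |value| = 33.708700
φ: whole degrees 33; 42.52200′ → 42′ and 31.32″
Longitude is negative → W; |value| = 23.932700
λ: whole degrees 23; 55.96200′ → 55′ and 57.72″

33°42′31″ S, 23°55′58″ W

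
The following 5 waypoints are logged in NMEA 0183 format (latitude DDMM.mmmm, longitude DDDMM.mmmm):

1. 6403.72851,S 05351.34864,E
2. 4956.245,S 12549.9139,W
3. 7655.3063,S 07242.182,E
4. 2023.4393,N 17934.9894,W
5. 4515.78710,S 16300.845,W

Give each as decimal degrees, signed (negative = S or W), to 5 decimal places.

Point 1:
  Lat: split at 2 digits → 64° and 3.72851′; 64 + 3.72851/60 = 64.062142
  S → negative
  Longitude: split at 3 digits → 053° and 51.34864′; 53 + 51.34864/60 = 53.855811
  E ⇒ keep positive
Point 2:
  Latitude: split at 2 digits → 49° and 56.245′; 49 + 56.245/60 = 49.937417
  hemisphere S, so the sign is −
  Lon: degrees = first 3 digits = 125, minutes = 49.9139; 125 + 49.9139/60 = 125.831898
  W → negative
Point 3:
  Lat: degrees = first 2 digits = 76, minutes = 55.3063; 76 + 55.3063/60 = 76.921772
  hemisphere S, so the sign is −
  Longitude: split at 3 digits → 072° and 42.182′; 72 + 42.182/60 = 72.703033
  E ⇒ keep positive
Point 4:
  Latitude: split at 2 digits → 20° and 23.4393′; 20 + 23.4393/60 = 20.390655
  N ⇒ keep positive
  λ: degrees = first 3 digits = 179, minutes = 34.9894; 179 + 34.9894/60 = 179.583157
  W ⇒ negate
Point 5:
  Lat: degrees = first 2 digits = 45, minutes = 15.7871; 45 + 15.7871/60 = 45.263118
  S → negative
  Longitude: degrees = first 3 digits = 163, minutes = 0.845; 163 + 0.845/60 = 163.014083
  W ⇒ negate

1. -64.06214, 53.85581
2. -49.93742, -125.83190
3. -76.92177, 72.70303
4. 20.39066, -179.58316
5. -45.26312, -163.01408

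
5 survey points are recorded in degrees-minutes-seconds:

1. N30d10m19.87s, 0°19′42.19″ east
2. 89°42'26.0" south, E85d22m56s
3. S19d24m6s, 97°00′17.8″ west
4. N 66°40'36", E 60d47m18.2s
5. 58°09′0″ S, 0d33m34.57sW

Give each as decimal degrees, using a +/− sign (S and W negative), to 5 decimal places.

1. 30.17219, 0.32839
2. -89.70722, 85.38222
3. -19.40167, -97.00494
4. 66.67667, 60.78839
5. -58.15000, -0.55960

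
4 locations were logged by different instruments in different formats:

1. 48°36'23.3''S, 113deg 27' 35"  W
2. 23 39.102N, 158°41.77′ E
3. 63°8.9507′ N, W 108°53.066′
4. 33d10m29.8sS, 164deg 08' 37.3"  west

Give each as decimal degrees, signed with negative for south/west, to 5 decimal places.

1. -48.60647, -113.45972
2. 23.65170, 158.69617
3. 63.14918, -108.88443
4. -33.17494, -164.14369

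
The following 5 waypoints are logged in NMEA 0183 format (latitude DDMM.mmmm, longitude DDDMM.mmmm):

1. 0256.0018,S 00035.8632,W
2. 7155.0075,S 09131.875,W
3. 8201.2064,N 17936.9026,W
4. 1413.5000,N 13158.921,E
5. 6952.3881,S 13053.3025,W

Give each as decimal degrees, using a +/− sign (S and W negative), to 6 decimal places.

1. -2.933363, -0.597720
2. -71.916792, -91.531250
3. 82.020107, -179.615043
4. 14.225000, 131.982017
5. -69.873135, -130.888375

Point 1:
  Lat: split at 2 digits → 02° and 56.0018′; 2 + 56.0018/60 = 2.9333633
  S ⇒ negate
  λ: degrees = first 3 digits = 0, minutes = 35.8632; 0 + 35.8632/60 = 0.5977200
  hemisphere W, so the sign is −
Point 2:
  Lat: split at 2 digits → 71° and 55.0075′; 71 + 55.0075/60 = 71.9167917
  S → negative
  λ: degrees = first 3 digits = 91, minutes = 31.875; 91 + 31.875/60 = 91.5312500
  W ⇒ negate
Point 3:
  Lat: degrees = first 2 digits = 82, minutes = 1.2064; 82 + 1.2064/60 = 82.0201067
  N → positive
  Lon: split at 3 digits → 179° and 36.9026′; 179 + 36.9026/60 = 179.6150433
  W → negative
Point 4:
  Lat: split at 2 digits → 14° and 13.5′; 14 + 13.5/60 = 14.2250000
  N → positive
  λ: split at 3 digits → 131° and 58.921′; 131 + 58.921/60 = 131.9820167
  E ⇒ keep positive
Point 5:
  Lat: split at 2 digits → 69° and 52.3881′; 69 + 52.3881/60 = 69.8731350
  S → negative
  λ: degrees = first 3 digits = 130, minutes = 53.3025; 130 + 53.3025/60 = 130.8883750
  W → negative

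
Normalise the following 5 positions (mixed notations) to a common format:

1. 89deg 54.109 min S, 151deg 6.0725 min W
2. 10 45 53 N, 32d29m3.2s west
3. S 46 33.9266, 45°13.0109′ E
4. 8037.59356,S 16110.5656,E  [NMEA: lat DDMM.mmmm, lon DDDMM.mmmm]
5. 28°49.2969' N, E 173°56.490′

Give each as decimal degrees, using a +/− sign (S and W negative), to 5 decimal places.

1. -89.90182, -151.10121
2. 10.76472, -32.48422
3. -46.56544, 45.21685
4. -80.62656, 161.17609
5. 28.82162, 173.94150

Point 1:
  Lat: 54.109′ = 0.901817°; total 89.901817
  S ⇒ negate
  λ: 151 + 6.0725/60 = 151.101208
  W ⇒ negate
Point 2:
  φ: 45′ + 53″ = 45.88333′; 10 + 45.88333/60 = 10.764722
  N ⇒ keep positive
  Lon: 32 + 29/60 + 3.2/3600 = 32.484222
  hemisphere W, so the sign is −
Point 3:
  φ: 46 + 33.9266/60 = 46.565443
  S ⇒ negate
  Longitude: 45 + 13.0109/60 = 45.216848
  E → positive
Point 4:
  Lat: degrees = first 2 digits = 80, minutes = 37.59356; 80 + 37.59356/60 = 80.626559
  hemisphere S, so the sign is −
  Longitude: degrees = first 3 digits = 161, minutes = 10.5656; 161 + 10.5656/60 = 161.176093
  E ⇒ keep positive
Point 5:
  Latitude: 49.2969′ = 0.821615°; total 28.821615
  N → positive
  Longitude: 173 + 56.49/60 = 173.941500
  E ⇒ keep positive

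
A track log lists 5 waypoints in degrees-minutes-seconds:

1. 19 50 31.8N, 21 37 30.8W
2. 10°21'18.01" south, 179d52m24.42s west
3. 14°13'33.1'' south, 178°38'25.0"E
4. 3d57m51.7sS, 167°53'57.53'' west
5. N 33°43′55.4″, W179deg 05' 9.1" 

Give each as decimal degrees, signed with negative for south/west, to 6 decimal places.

1. 19.842167, -21.625222
2. -10.355003, -179.873450
3. -14.225861, 178.640278
4. -3.964361, -167.899314
5. 33.732056, -179.085861

Point 1:
  φ: 19° + 50/60 + 31.8/3600 = 19 + 0.833333 + 0.008833 = 19.8421667
  N → positive
  Longitude: 21° + 37/60 + 30.8/3600 = 21 + 0.616667 + 0.008556 = 21.6252222
  W → negative
Point 2:
  φ: 21′ + 18.01″ = 21.30017′; 10 + 21.30017/60 = 10.3550028
  S → negative
  Lon: 179° + 52/60 + 24.42/3600 = 179 + 0.866667 + 0.006783 = 179.8734500
  W ⇒ negate
Point 3:
  φ: 13′ + 33.1″ = 13.55167′; 14 + 13.55167/60 = 14.2258611
  hemisphere S, so the sign is −
  λ: 38′ + 25″ = 38.41667′; 178 + 38.41667/60 = 178.6402778
  E → positive
Point 4:
  Latitude: 3° + 57/60 + 51.7/3600 = 3 + 0.950000 + 0.014361 = 3.9643611
  hemisphere S, so the sign is −
  Lon: 53′ + 57.53″ = 53.95883′; 167 + 53.95883/60 = 167.8993139
  W → negative
Point 5:
  φ: 33 + 43/60 + 55.4/3600 = 33.7320556
  N → positive
  Longitude: 179° + 5/60 + 9.1/3600 = 179 + 0.083333 + 0.002528 = 179.0858611
  hemisphere W, so the sign is −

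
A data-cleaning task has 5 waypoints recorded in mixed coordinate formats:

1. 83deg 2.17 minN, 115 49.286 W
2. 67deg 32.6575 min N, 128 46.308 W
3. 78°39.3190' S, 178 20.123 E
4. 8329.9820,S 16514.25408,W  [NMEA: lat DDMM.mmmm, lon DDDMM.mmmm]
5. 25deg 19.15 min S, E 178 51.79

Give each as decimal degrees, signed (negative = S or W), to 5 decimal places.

Point 1:
  Latitude: 2.17′ = 0.036167°; total 83.036167
  N → positive
  Lon: 115 + 49.286/60 = 115.821433
  hemisphere W, so the sign is −
Point 2:
  φ: 32.6575′ = 0.544292°; total 67.544292
  N ⇒ keep positive
  Longitude: 46.308′ = 0.771800°; total 128.771800
  hemisphere W, so the sign is −
Point 3:
  Latitude: 78 + 39.319/60 = 78.655317
  S → negative
  Lon: 178 + 20.123/60 = 178.335383
  E ⇒ keep positive
Point 4:
  φ: degrees = first 2 digits = 83, minutes = 29.982; 83 + 29.982/60 = 83.499700
  S → negative
  λ: split at 3 digits → 165° and 14.25408′; 165 + 14.25408/60 = 165.237568
  hemisphere W, so the sign is −
Point 5:
  φ: 25 + 19.15/60 = 25.319167
  S ⇒ negate
  Longitude: 178 + 51.79/60 = 178.863167
  E → positive

1. 83.03617, -115.82143
2. 67.54429, -128.77180
3. -78.65532, 178.33538
4. -83.49970, -165.23757
5. -25.31917, 178.86317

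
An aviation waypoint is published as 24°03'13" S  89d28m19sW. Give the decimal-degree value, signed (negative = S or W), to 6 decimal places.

Lat: 24° + 3/60 + 13/3600 = 24 + 0.050000 + 0.003611 = 24.0536111
hemisphere S, so the sign is −
Lon: 28′ + 19″ = 28.31667′; 89 + 28.31667/60 = 89.4719444
hemisphere W, so the sign is −

-24.053611, -89.471944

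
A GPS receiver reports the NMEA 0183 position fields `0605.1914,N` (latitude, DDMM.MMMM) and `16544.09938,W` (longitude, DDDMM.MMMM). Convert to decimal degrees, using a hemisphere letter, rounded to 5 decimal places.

Lat: degrees = first 2 digits = 6, minutes = 5.1914; 6 + 5.1914/60 = 6.086523
λ: degrees = first 3 digits = 165, minutes = 44.09938; 165 + 44.09938/60 = 165.734990

6.08652° N, 165.73499° W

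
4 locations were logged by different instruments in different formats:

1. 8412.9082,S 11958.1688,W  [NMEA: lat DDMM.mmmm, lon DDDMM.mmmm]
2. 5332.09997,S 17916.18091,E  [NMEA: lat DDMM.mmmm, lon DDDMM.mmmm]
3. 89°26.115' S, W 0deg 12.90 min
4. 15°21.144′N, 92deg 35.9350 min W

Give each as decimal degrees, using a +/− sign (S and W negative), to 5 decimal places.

Point 1:
  Lat: degrees = first 2 digits = 84, minutes = 12.9082; 84 + 12.9082/60 = 84.215137
  S ⇒ negate
  Longitude: split at 3 digits → 119° and 58.1688′; 119 + 58.1688/60 = 119.969480
  W → negative
Point 2:
  φ: split at 2 digits → 53° and 32.09997′; 53 + 32.09997/60 = 53.535000
  S → negative
  Lon: split at 3 digits → 179° and 16.18091′; 179 + 16.18091/60 = 179.269682
  E → positive
Point 3:
  φ: 26.115′ = 0.435250°; total 89.435250
  S ⇒ negate
  Longitude: 12.9′ = 0.215000°; total 0.215000
  W → negative
Point 4:
  φ: 21.144′ = 0.352400°; total 15.352400
  N ⇒ keep positive
  Lon: 35.935′ = 0.598917°; total 92.598917
  W ⇒ negate

1. -84.21514, -119.96948
2. -53.53500, 179.26968
3. -89.43525, -0.21500
4. 15.35240, -92.59892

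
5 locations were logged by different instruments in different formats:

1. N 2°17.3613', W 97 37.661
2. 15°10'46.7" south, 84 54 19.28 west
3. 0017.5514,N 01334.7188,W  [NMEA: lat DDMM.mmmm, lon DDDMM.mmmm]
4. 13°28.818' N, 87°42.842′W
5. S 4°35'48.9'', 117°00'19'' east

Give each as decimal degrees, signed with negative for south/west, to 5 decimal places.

1. 2.28936, -97.62768
2. -15.17964, -84.90536
3. 0.29252, -13.57865
4. 13.48030, -87.71403
5. -4.59692, 117.00528

Point 1:
  φ: 17.3613′ = 0.289355°; total 2.289355
  N ⇒ keep positive
  λ: 37.661′ = 0.627683°; total 97.627683
  hemisphere W, so the sign is −
Point 2:
  Lat: 10′ + 46.7″ = 10.77833′; 15 + 10.77833/60 = 15.179639
  S → negative
  λ: 84 + 54/60 + 19.28/3600 = 84.905356
  W → negative
Point 3:
  φ: degrees = first 2 digits = 0, minutes = 17.5514; 0 + 17.5514/60 = 0.292523
  N → positive
  Longitude: degrees = first 3 digits = 13, minutes = 34.7188; 13 + 34.7188/60 = 13.578647
  hemisphere W, so the sign is −
Point 4:
  Latitude: 28.818′ = 0.480300°; total 13.480300
  N → positive
  Longitude: 42.842′ = 0.714033°; total 87.714033
  W ⇒ negate
Point 5:
  Latitude: 4° + 35/60 + 48.9/3600 = 4 + 0.583333 + 0.013583 = 4.596917
  S → negative
  λ: 0′ + 19″ = 0.31667′; 117 + 0.31667/60 = 117.005278
  E ⇒ keep positive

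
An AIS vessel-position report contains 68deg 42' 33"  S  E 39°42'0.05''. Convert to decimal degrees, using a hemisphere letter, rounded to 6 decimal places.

68.709167° S, 39.700014° E

φ: 42′ + 33″ = 42.55000′; 68 + 42.55000/60 = 68.7091667
Longitude: 39 + 42/60 + 0.05/3600 = 39.7000139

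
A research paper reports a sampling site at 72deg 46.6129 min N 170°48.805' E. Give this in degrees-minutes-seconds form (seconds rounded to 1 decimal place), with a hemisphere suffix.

72°46′36.8″ N, 170°48′48.3″ E

Lat: fractional minutes 0.61290 × 60 = 36.774″
λ: 48.80500′ → 48′ and 0.80500 × 60 = 48.300″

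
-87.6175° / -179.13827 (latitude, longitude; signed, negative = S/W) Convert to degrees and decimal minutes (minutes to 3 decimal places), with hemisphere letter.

87° 37.050′ S, 179° 8.296′ W

Latitude is negative → S; |value| = 87.617500
Latitude: minutes = (87.617500 − 87) × 60 = 37.05000
Longitude is negative → W; |value| = 179.138270
Lon: fractional part 0.138270 → 8.29620 minutes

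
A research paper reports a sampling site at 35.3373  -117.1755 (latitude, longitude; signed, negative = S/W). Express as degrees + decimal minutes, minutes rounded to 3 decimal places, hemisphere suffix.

35° 20.238′ N, 117° 10.530′ W

Lat: minutes = (35.337300 − 35) × 60 = 20.23800
Longitude is negative → W; |value| = 117.175500
λ: 117° + 0.175500 × 60 = 117° 10.53000′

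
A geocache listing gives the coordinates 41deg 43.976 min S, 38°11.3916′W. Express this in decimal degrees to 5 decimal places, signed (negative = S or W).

-41.73293, -38.18986

Lat: 41 + 43.976/60 = 41.732933
S → negative
Longitude: 38 + 11.3916/60 = 38.189860
W → negative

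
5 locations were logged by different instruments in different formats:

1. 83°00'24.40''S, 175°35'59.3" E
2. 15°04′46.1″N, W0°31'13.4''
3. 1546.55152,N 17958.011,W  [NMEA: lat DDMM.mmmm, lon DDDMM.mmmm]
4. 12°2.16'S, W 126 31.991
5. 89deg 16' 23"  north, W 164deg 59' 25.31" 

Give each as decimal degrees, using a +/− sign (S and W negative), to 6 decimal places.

Point 1:
  Lat: 83° + 0/60 + 24.4/3600 = 83 + 0.000000 + 0.006778 = 83.0067778
  hemisphere S, so the sign is −
  Lon: 175 + 35/60 + 59.3/3600 = 175.5998056
  E ⇒ keep positive
Point 2:
  φ: 15 + 4/60 + 46.1/3600 = 15.0794722
  N → positive
  Longitude: 31′ + 13.4″ = 31.22333′; 0 + 31.22333/60 = 0.5203889
  W ⇒ negate
Point 3:
  φ: degrees = first 2 digits = 15, minutes = 46.55152; 15 + 46.55152/60 = 15.7758587
  N ⇒ keep positive
  Longitude: split at 3 digits → 179° and 58.011′; 179 + 58.011/60 = 179.9668500
  W ⇒ negate
Point 4:
  Lat: 12 + 2.16/60 = 12.0360000
  S → negative
  Lon: 31.991′ = 0.533183°; total 126.5331833
  W ⇒ negate
Point 5:
  Lat: 89° + 16/60 + 23/3600 = 89 + 0.266667 + 0.006389 = 89.2730556
  N → positive
  Longitude: 164° + 59/60 + 25.31/3600 = 164 + 0.983333 + 0.007031 = 164.9903639
  W ⇒ negate

1. -83.006778, 175.599806
2. 15.079472, -0.520389
3. 15.775859, -179.966850
4. -12.036000, -126.533183
5. 89.273056, -164.990364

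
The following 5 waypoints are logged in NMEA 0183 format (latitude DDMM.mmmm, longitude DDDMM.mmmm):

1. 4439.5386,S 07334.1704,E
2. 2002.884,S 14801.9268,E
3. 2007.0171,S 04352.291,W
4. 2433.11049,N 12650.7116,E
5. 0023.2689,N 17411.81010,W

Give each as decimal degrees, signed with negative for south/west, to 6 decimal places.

Point 1:
  Latitude: degrees = first 2 digits = 44, minutes = 39.5386; 44 + 39.5386/60 = 44.6589767
  hemisphere S, so the sign is −
  λ: degrees = first 3 digits = 73, minutes = 34.1704; 73 + 34.1704/60 = 73.5695067
  E → positive
Point 2:
  Latitude: split at 2 digits → 20° and 2.884′; 20 + 2.884/60 = 20.0480667
  S → negative
  Lon: split at 3 digits → 148° and 1.9268′; 148 + 1.9268/60 = 148.0321133
  E ⇒ keep positive
Point 3:
  Latitude: split at 2 digits → 20° and 7.0171′; 20 + 7.0171/60 = 20.1169517
  S → negative
  Longitude: split at 3 digits → 043° and 52.291′; 43 + 52.291/60 = 43.8715167
  W ⇒ negate
Point 4:
  φ: degrees = first 2 digits = 24, minutes = 33.11049; 24 + 33.11049/60 = 24.5518415
  N ⇒ keep positive
  Longitude: split at 3 digits → 126° and 50.7116′; 126 + 50.7116/60 = 126.8451933
  E → positive
Point 5:
  Latitude: degrees = first 2 digits = 0, minutes = 23.2689; 0 + 23.2689/60 = 0.3878150
  N → positive
  Longitude: split at 3 digits → 174° and 11.8101′; 174 + 11.8101/60 = 174.1968350
  hemisphere W, so the sign is −

1. -44.658977, 73.569507
2. -20.048067, 148.032113
3. -20.116952, -43.871517
4. 24.551842, 126.845193
5. 0.387815, -174.196835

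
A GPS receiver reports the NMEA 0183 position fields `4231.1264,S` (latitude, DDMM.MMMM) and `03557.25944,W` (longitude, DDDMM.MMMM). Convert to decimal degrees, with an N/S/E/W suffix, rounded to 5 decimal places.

42.51877° S, 35.95432° W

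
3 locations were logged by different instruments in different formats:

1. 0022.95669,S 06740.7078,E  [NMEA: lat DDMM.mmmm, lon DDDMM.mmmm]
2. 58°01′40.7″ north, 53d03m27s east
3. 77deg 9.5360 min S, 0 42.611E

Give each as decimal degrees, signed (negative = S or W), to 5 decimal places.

1. -0.38261, 67.67846
2. 58.02797, 53.05750
3. -77.15893, 0.71018

Point 1:
  Lat: split at 2 digits → 00° and 22.95669′; 0 + 22.95669/60 = 0.382612
  hemisphere S, so the sign is −
  λ: split at 3 digits → 067° and 40.7078′; 67 + 40.7078/60 = 67.678463
  E ⇒ keep positive
Point 2:
  Latitude: 58° + 1/60 + 40.7/3600 = 58 + 0.016667 + 0.011306 = 58.027972
  N ⇒ keep positive
  Longitude: 53 + 3/60 + 27/3600 = 53.057500
  E → positive
Point 3:
  φ: 77 + 9.536/60 = 77.158933
  S ⇒ negate
  Lon: 0 + 42.611/60 = 0.710183
  E ⇒ keep positive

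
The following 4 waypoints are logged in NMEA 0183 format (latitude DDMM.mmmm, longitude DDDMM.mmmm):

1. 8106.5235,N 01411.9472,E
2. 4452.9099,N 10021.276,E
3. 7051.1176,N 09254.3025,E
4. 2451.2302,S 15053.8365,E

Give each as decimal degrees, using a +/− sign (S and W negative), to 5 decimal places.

1. 81.10873, 14.19912
2. 44.88183, 100.35460
3. 70.85196, 92.90504
4. -24.85384, 150.89728

Point 1:
  Latitude: degrees = first 2 digits = 81, minutes = 6.5235; 81 + 6.5235/60 = 81.108725
  N → positive
  Lon: degrees = first 3 digits = 14, minutes = 11.9472; 14 + 11.9472/60 = 14.199120
  E → positive
Point 2:
  φ: degrees = first 2 digits = 44, minutes = 52.9099; 44 + 52.9099/60 = 44.881832
  N → positive
  Longitude: degrees = first 3 digits = 100, minutes = 21.276; 100 + 21.276/60 = 100.354600
  E → positive
Point 3:
  φ: split at 2 digits → 70° and 51.1176′; 70 + 51.1176/60 = 70.851960
  N → positive
  λ: degrees = first 3 digits = 92, minutes = 54.3025; 92 + 54.3025/60 = 92.905042
  E ⇒ keep positive
Point 4:
  Lat: split at 2 digits → 24° and 51.2302′; 24 + 51.2302/60 = 24.853837
  S → negative
  λ: degrees = first 3 digits = 150, minutes = 53.8365; 150 + 53.8365/60 = 150.897275
  E → positive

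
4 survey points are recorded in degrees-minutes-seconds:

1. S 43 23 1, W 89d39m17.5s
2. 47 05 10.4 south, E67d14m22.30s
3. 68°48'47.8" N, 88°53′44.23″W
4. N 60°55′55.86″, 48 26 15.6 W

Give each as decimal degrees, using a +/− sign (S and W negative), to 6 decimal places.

1. -43.383611, -89.654861
2. -47.086222, 67.239528
3. 68.813278, -88.895619
4. 60.932183, -48.437667

Point 1:
  Lat: 23′ + 1″ = 23.01667′; 43 + 23.01667/60 = 43.3836111
  S → negative
  Longitude: 89 + 39/60 + 17.5/3600 = 89.6548611
  W → negative
Point 2:
  φ: 47° + 5/60 + 10.4/3600 = 47 + 0.083333 + 0.002889 = 47.0862222
  hemisphere S, so the sign is −
  Longitude: 14′ + 22.3″ = 14.37167′; 67 + 14.37167/60 = 67.2395278
  E → positive
Point 3:
  φ: 68° + 48/60 + 47.8/3600 = 68 + 0.800000 + 0.013278 = 68.8132778
  N → positive
  Lon: 88 + 53/60 + 44.23/3600 = 88.8956194
  W → negative
Point 4:
  Lat: 60 + 55/60 + 55.86/3600 = 60.9321833
  N ⇒ keep positive
  λ: 26′ + 15.6″ = 26.26000′; 48 + 26.26000/60 = 48.4376667
  W ⇒ negate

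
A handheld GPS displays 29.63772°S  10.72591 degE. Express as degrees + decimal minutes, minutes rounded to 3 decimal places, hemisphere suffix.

Latitude: 29° + 0.637720 × 60 = 29° 38.26320′
Longitude: 10° + 0.725910 × 60 = 10° 43.55460′

29° 38.263′ S, 10° 43.555′ E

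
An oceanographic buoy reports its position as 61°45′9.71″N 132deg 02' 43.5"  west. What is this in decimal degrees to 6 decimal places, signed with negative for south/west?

61.752697, -132.045417

Lat: 61° + 45/60 + 9.71/3600 = 61 + 0.750000 + 0.002697 = 61.7526972
N ⇒ keep positive
Longitude: 132° + 2/60 + 43.5/3600 = 132 + 0.033333 + 0.012083 = 132.0454167
W ⇒ negate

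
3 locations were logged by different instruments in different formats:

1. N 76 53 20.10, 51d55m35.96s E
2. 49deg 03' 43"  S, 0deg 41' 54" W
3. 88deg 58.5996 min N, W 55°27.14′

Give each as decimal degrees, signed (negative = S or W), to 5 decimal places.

Point 1:
  φ: 76 + 53/60 + 20.1/3600 = 76.888917
  N ⇒ keep positive
  Longitude: 55′ + 35.96″ = 55.59933′; 51 + 55.59933/60 = 51.926656
  E ⇒ keep positive
Point 2:
  φ: 49° + 3/60 + 43/3600 = 49 + 0.050000 + 0.011944 = 49.061944
  hemisphere S, so the sign is −
  Lon: 0° + 41/60 + 54/3600 = 0 + 0.683333 + 0.015000 = 0.698333
  W ⇒ negate
Point 3:
  φ: 58.5996′ = 0.976660°; total 88.976660
  N → positive
  Longitude: 55 + 27.14/60 = 55.452333
  W → negative

1. 76.88892, 51.92666
2. -49.06194, -0.69833
3. 88.97666, -55.45233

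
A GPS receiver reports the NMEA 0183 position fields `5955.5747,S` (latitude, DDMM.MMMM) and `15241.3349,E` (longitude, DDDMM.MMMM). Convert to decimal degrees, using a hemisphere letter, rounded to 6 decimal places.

59.926245° S, 152.688915° E

φ: degrees = first 2 digits = 59, minutes = 55.5747; 59 + 55.5747/60 = 59.9262450
Longitude: split at 3 digits → 152° and 41.3349′; 152 + 41.3349/60 = 152.6889150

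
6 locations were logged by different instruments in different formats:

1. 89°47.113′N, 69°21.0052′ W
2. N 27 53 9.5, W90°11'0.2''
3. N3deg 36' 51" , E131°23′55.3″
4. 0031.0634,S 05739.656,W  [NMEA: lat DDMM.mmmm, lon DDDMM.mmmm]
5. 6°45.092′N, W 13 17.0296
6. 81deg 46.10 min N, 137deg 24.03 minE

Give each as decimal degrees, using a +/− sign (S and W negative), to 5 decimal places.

1. 89.78522, -69.35009
2. 27.88597, -90.18339
3. 3.61417, 131.39869
4. -0.51772, -57.66093
5. 6.75153, -13.28383
6. 81.76833, 137.40050

Point 1:
  φ: 89 + 47.113/60 = 89.785217
  N → positive
  λ: 21.0052′ = 0.350087°; total 69.350087
  hemisphere W, so the sign is −
Point 2:
  Lat: 27 + 53/60 + 9.5/3600 = 27.885972
  N ⇒ keep positive
  Lon: 11′ + 0.2″ = 11.00333′; 90 + 11.00333/60 = 90.183389
  W ⇒ negate
Point 3:
  Latitude: 3 + 36/60 + 51/3600 = 3.614167
  N → positive
  Lon: 23′ + 55.3″ = 23.92167′; 131 + 23.92167/60 = 131.398694
  E → positive
Point 4:
  Latitude: degrees = first 2 digits = 0, minutes = 31.0634; 0 + 31.0634/60 = 0.517723
  hemisphere S, so the sign is −
  Lon: degrees = first 3 digits = 57, minutes = 39.656; 57 + 39.656/60 = 57.660933
  W ⇒ negate
Point 5:
  Latitude: 6 + 45.092/60 = 6.751533
  N ⇒ keep positive
  Lon: 17.0296′ = 0.283827°; total 13.283827
  hemisphere W, so the sign is −
Point 6:
  φ: 46.1′ = 0.768333°; total 81.768333
  N ⇒ keep positive
  Longitude: 24.03′ = 0.400500°; total 137.400500
  E ⇒ keep positive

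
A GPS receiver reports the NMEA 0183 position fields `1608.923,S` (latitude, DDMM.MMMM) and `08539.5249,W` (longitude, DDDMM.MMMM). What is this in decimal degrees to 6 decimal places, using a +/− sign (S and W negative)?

-16.148717, -85.658748

φ: split at 2 digits → 16° and 8.923′; 16 + 8.923/60 = 16.1487167
S → negative
Lon: degrees = first 3 digits = 85, minutes = 39.5249; 85 + 39.5249/60 = 85.6587483
W ⇒ negate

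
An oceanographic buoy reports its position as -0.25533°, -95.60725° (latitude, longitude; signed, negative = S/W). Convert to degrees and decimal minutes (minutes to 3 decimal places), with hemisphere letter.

0° 15.320′ S, 95° 36.435′ W

Latitude is negative → S; |value| = 0.255330
Latitude: fractional part 0.255330 → 15.31980 minutes
Longitude is negative → W; |value| = 95.607250
Lon: fractional part 0.607250 → 36.43500 minutes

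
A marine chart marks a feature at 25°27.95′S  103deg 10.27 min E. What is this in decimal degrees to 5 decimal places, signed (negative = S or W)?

-25.46583, 103.17117

Latitude: 27.95′ = 0.465833°; total 25.465833
hemisphere S, so the sign is −
Longitude: 103 + 10.27/60 = 103.171167
E ⇒ keep positive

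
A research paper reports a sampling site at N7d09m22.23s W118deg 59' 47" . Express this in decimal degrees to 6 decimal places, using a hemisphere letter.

Lat: 9′ + 22.23″ = 9.37050′; 7 + 9.37050/60 = 7.1561750
Longitude: 118 + 59/60 + 47/3600 = 118.9963889

7.156175° N, 118.996389° W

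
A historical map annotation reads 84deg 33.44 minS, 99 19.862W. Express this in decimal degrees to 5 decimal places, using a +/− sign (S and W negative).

-84.55733, -99.33103

Latitude: 84 + 33.44/60 = 84.557333
S ⇒ negate
Lon: 19.862′ = 0.331033°; total 99.331033
W → negative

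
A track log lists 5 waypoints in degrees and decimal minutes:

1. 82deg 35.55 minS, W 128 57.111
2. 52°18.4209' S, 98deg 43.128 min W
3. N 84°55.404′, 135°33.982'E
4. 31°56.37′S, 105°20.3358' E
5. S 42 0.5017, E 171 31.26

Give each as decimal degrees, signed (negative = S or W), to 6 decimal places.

1. -82.592500, -128.951850
2. -52.307015, -98.718800
3. 84.923400, 135.566367
4. -31.939500, 105.338930
5. -42.008362, 171.521000

Point 1:
  Lat: 35.55′ = 0.592500°; total 82.5925000
  S ⇒ negate
  λ: 128 + 57.111/60 = 128.9518500
  hemisphere W, so the sign is −
Point 2:
  φ: 18.4209′ = 0.307015°; total 52.3070150
  S → negative
  Longitude: 98 + 43.128/60 = 98.7188000
  W ⇒ negate
Point 3:
  φ: 55.404′ = 0.923400°; total 84.9234000
  N ⇒ keep positive
  λ: 33.982′ = 0.566367°; total 135.5663667
  E → positive
Point 4:
  φ: 56.37′ = 0.939500°; total 31.9395000
  hemisphere S, so the sign is −
  λ: 20.3358′ = 0.338930°; total 105.3389300
  E ⇒ keep positive
Point 5:
  Lat: 0.5017′ = 0.008362°; total 42.0083617
  S ⇒ negate
  Longitude: 171 + 31.26/60 = 171.5210000
  E ⇒ keep positive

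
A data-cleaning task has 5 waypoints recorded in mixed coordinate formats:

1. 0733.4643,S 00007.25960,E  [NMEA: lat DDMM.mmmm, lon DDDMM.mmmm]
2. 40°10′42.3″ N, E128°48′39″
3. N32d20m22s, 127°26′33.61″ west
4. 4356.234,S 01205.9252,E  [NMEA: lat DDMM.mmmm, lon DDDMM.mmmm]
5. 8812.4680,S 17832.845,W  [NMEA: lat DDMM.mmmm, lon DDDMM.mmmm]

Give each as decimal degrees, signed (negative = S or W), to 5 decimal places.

1. -7.55774, 0.12099
2. 40.17842, 128.81083
3. 32.33944, -127.44267
4. -43.93723, 12.09875
5. -88.20780, -178.54742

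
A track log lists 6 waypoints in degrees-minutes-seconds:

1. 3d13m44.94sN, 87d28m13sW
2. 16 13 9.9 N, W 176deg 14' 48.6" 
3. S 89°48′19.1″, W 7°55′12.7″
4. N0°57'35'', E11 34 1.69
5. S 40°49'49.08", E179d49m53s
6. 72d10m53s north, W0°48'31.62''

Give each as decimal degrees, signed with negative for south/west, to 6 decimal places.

Point 1:
  φ: 3° + 13/60 + 44.94/3600 = 3 + 0.216667 + 0.012483 = 3.2291500
  N ⇒ keep positive
  λ: 28′ + 13″ = 28.21667′; 87 + 28.21667/60 = 87.4702778
  hemisphere W, so the sign is −
Point 2:
  Lat: 16 + 13/60 + 9.9/3600 = 16.2194167
  N ⇒ keep positive
  λ: 176° + 14/60 + 48.6/3600 = 176 + 0.233333 + 0.013500 = 176.2468333
  W ⇒ negate
Point 3:
  Lat: 89° + 48/60 + 19.1/3600 = 89 + 0.800000 + 0.005306 = 89.8053056
  S ⇒ negate
  Longitude: 7 + 55/60 + 12.7/3600 = 7.9201944
  W → negative
Point 4:
  φ: 57′ + 35″ = 57.58333′; 0 + 57.58333/60 = 0.9597222
  N ⇒ keep positive
  Lon: 34′ + 1.69″ = 34.02817′; 11 + 34.02817/60 = 11.5671361
  E → positive
Point 5:
  Lat: 49′ + 49.08″ = 49.81800′; 40 + 49.81800/60 = 40.8303000
  hemisphere S, so the sign is −
  Lon: 179 + 49/60 + 53/3600 = 179.8313889
  E → positive
Point 6:
  φ: 72° + 10/60 + 53/3600 = 72 + 0.166667 + 0.014722 = 72.1813889
  N ⇒ keep positive
  Longitude: 48′ + 31.62″ = 48.52700′; 0 + 48.52700/60 = 0.8087833
  W ⇒ negate

1. 3.229150, -87.470278
2. 16.219417, -176.246833
3. -89.805306, -7.920194
4. 0.959722, 11.567136
5. -40.830300, 179.831389
6. 72.181389, -0.808783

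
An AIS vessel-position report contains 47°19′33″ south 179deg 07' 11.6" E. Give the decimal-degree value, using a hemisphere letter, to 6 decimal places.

47.325833° S, 179.119889° E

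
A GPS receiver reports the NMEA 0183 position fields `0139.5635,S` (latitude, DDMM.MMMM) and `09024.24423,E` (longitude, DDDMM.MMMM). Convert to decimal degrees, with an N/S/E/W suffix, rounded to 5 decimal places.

1.65939° S, 90.40407° E

Latitude: split at 2 digits → 01° and 39.5635′; 1 + 39.5635/60 = 1.659392
Lon: degrees = first 3 digits = 90, minutes = 24.24423; 90 + 24.24423/60 = 90.404071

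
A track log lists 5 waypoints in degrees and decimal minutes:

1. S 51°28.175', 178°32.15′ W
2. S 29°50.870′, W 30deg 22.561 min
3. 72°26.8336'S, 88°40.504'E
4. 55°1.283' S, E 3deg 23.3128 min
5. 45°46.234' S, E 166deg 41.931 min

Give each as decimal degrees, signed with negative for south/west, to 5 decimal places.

Point 1:
  Lat: 51 + 28.175/60 = 51.469583
  S → negative
  λ: 32.15′ = 0.535833°; total 178.535833
  W ⇒ negate
Point 2:
  φ: 50.87′ = 0.847833°; total 29.847833
  S ⇒ negate
  Lon: 22.561′ = 0.376017°; total 30.376017
  W → negative
Point 3:
  Latitude: 26.8336′ = 0.447227°; total 72.447227
  S → negative
  λ: 88 + 40.504/60 = 88.675067
  E → positive
Point 4:
  Lat: 1.283′ = 0.021383°; total 55.021383
  S → negative
  λ: 23.3128′ = 0.388547°; total 3.388547
  E ⇒ keep positive
Point 5:
  Lat: 45 + 46.234/60 = 45.770567
  S ⇒ negate
  λ: 41.931′ = 0.698850°; total 166.698850
  E → positive

1. -51.46958, -178.53583
2. -29.84783, -30.37602
3. -72.44723, 88.67507
4. -55.02138, 3.38855
5. -45.77057, 166.69885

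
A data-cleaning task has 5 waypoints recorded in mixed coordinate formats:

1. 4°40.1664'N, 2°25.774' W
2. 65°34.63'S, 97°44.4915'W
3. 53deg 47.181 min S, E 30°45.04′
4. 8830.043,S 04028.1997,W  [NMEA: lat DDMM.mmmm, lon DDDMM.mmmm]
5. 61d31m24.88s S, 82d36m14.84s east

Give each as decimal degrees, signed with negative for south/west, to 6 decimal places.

Point 1:
  φ: 40.1664′ = 0.669440°; total 4.6694400
  N → positive
  λ: 2 + 25.774/60 = 2.4295667
  hemisphere W, so the sign is −
Point 2:
  φ: 65 + 34.63/60 = 65.5771667
  S → negative
  Lon: 44.4915′ = 0.741525°; total 97.7415250
  hemisphere W, so the sign is −
Point 3:
  Latitude: 47.181′ = 0.786350°; total 53.7863500
  S → negative
  Longitude: 30 + 45.04/60 = 30.7506667
  E ⇒ keep positive
Point 4:
  Lat: degrees = first 2 digits = 88, minutes = 30.043; 88 + 30.043/60 = 88.5007167
  S ⇒ negate
  Longitude: split at 3 digits → 040° and 28.1997′; 40 + 28.1997/60 = 40.4699950
  hemisphere W, so the sign is −
Point 5:
  φ: 31′ + 24.88″ = 31.41467′; 61 + 31.41467/60 = 61.5235778
  S ⇒ negate
  Longitude: 82 + 36/60 + 14.84/3600 = 82.6041222
  E → positive

1. 4.669440, -2.429567
2. -65.577167, -97.741525
3. -53.786350, 30.750667
4. -88.500717, -40.469995
5. -61.523578, 82.604122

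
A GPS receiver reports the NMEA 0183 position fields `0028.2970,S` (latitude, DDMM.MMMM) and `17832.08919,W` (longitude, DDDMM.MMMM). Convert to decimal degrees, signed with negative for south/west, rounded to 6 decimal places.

Lat: split at 2 digits → 00° and 28.297′; 0 + 28.297/60 = 0.4716167
hemisphere S, so the sign is −
λ: degrees = first 3 digits = 178, minutes = 32.08919; 178 + 32.08919/60 = 178.5348198
W → negative

-0.471617, -178.534820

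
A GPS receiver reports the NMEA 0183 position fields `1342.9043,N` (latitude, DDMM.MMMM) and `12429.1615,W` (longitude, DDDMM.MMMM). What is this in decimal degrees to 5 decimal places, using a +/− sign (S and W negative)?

13.71507, -124.48603

Lat: split at 2 digits → 13° and 42.9043′; 13 + 42.9043/60 = 13.715072
N → positive
Lon: split at 3 digits → 124° and 29.1615′; 124 + 29.1615/60 = 124.486025
W → negative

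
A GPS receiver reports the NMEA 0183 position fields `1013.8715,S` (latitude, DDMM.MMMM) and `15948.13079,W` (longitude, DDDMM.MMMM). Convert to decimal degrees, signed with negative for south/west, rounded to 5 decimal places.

-10.23119, -159.80218

φ: degrees = first 2 digits = 10, minutes = 13.8715; 10 + 13.8715/60 = 10.231192
hemisphere S, so the sign is −
Lon: split at 3 digits → 159° and 48.13079′; 159 + 48.13079/60 = 159.802180
W ⇒ negate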